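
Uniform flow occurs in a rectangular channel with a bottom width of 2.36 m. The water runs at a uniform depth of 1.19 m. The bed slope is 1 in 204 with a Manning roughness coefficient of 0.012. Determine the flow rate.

Q = 11.6 m³/s

Flow area A = b·y = 2.36 × 1.19 = 2.808 m². Wetted perimeter P = b + 2y = 2.36 + 2×1.19 = 4.74 m.
Hydraulic radius R = A/P = 2.808/4.74 = 0.5925 m.
Manning's equation: Q = (1/n) A R^(2/3) S^(1/2) = (1/0.012) × 2.808 × 0.5925^(2/3) × 0.004902^(1/2) = 11.6 m³/s.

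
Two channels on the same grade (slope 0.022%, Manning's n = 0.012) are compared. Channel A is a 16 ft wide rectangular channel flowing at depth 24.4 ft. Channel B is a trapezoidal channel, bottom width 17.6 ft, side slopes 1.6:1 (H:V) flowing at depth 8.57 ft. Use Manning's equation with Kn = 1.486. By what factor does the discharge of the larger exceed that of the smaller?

1.57

Channel A: Flow area A = b·y = 16 × 24.4 = 390.4 ft². Wetted perimeter P = b + 2y = 16 + 2×24.4 = 64.8 ft. Hydraulic radius R = A/P = 390.4/64.8 = 6.025 ft. Q_A = (1.486/0.012)·390.4·6.025^(2/3)·√0.00022 = 2374 ft³/s.
Channel B: With bottom width b = 17.6 ft and side slope z = 1.6: A = (b + zy)y = (17.6 + 1.6×8.57)×8.57 = 268.3 ft²; P = b + 2y√(1+z²) = 17.6 + 2×8.57×1.887 = 49.94 ft. Hydraulic radius R = A/P = 268.3/49.94 = 5.373 ft. Q_B = (1.486/0.012)·268.3·5.373^(2/3)·√0.00022 = 1512 ft³/s.
The larger discharge is 2374 ft³/s and the smaller is 1512 ft³/s; the ratio is 1.57.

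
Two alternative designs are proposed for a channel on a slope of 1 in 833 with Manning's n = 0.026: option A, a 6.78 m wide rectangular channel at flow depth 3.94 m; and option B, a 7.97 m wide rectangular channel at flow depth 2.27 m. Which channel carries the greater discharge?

Channel A: Flow area A = b·y = 6.78 × 3.94 = 26.71 m². Wetted perimeter P = b + 2y = 6.78 + 2×3.94 = 14.66 m. Hydraulic radius R = A/P = 26.71/14.66 = 1.822 m. Q_A = (1/0.026)·26.71·1.822^(2/3)·√0.0012 = 53.11 m³/s.
Channel B: Flow area A = b·y = 7.97 × 2.27 = 18.09 m². Wetted perimeter P = b + 2y = 7.97 + 2×2.27 = 12.51 m. Hydraulic radius R = A/P = 18.09/12.51 = 1.446 m. Q_B = (1/0.026)·18.09·1.446^(2/3)·√0.0012 = 30.83 m³/s.
Q_A = 53.11 m³/s vs Q_B = 30.83 m³/s, so channel A carries more.

channel A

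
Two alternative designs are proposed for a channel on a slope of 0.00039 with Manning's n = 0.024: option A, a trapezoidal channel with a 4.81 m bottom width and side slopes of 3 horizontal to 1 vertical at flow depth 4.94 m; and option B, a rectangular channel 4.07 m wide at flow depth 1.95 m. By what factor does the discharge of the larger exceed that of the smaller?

23.7

Channel A: With bottom width b = 4.81 m and side slope z = 3: A = (b + zy)y = (4.81 + 3×4.94)×4.94 = 96.97 m²; P = b + 2y√(1+z²) = 4.81 + 2×4.94×3.162 = 36.05 m. Hydraulic radius R = A/P = 96.97/36.05 = 2.69 m. Q_A = (1/0.024)·96.97·2.69^(2/3)·√0.00039 = 154.3 m³/s.
Channel B: Flow area A = b·y = 4.07 × 1.95 = 7.937 m². Wetted perimeter P = b + 2y = 4.07 + 2×1.95 = 7.97 m. Hydraulic radius R = A/P = 7.937/7.97 = 0.9958 m. Q_B = (1/0.024)·7.937·0.9958^(2/3)·√0.00039 = 6.512 m³/s.
The larger discharge is 154.3 m³/s and the smaller is 6.512 m³/s; the ratio is 23.7.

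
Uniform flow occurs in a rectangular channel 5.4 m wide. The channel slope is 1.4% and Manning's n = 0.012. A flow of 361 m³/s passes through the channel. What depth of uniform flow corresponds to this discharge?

y_n = 4.73 m

Manning's equation rearranged: A R^(2/3) = nQ / (1·√S) = 0.012 × 361 / (√0.014) = 36.61.
Try y = 5.3 m: A R^(2/3) = 42.17 — high.
Try y = 3.66 m: A R^(2/3) = 26.51 — low.
Try y = 4.73 m: A R^(2/3) = 36.65 — matches.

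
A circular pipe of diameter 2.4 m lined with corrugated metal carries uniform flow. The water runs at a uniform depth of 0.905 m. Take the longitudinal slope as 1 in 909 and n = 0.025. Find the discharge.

Q = 1.29 m³/s

For a circular section of diameter D = 2.4 m at depth y = 0.905 m, the central angle is θ = 2 arccos(1 − 2y/D) = 2.645 rad. Then A = (D²/8)(θ − sin θ) = 1.561 m² and P = Dθ/2 = 3.174 m.
Hydraulic radius R = A/P = 1.561/3.174 = 0.4919 m.
Manning's equation: Q = (1/n) A R^(2/3) S^(1/2) = (1/0.025) × 1.561 × 0.4919^(2/3) × 0.0011^(1/2) = 1.29 m³/s.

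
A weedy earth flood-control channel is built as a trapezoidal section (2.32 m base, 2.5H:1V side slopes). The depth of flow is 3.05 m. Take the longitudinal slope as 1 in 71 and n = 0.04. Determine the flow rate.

With bottom width b = 2.32 m and side slope z = 2.5: A = (b + zy)y = (2.32 + 2.5×3.05)×3.05 = 30.33 m²; P = b + 2y√(1+z²) = 2.32 + 2×3.05×2.693 = 18.74 m.
Hydraulic radius R = A/P = 30.33/18.74 = 1.618 m.
Manning's equation: Q = (1/n) A R^(2/3) S^(1/2) = (1/0.04) × 30.33 × 1.618^(2/3) × 0.01408^(1/2) = 124 m³/s.

Q = 124 m³/s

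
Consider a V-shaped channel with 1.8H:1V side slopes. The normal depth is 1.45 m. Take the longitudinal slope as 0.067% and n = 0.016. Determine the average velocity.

For a triangular section with side slope z = 1.8: A = zy² = 1.8×1.45² = 3.784 m²; P = 2y√(1+z²) = 2×1.45×2.059 = 5.971 m.
Hydraulic radius R = A/P = 3.784/5.971 = 0.6338 m.
From Manning's equation, V = (1/n) R^(2/3) S^(1/2) = (1/0.016) × 0.6338^(2/3) × 0.00067^(1/2) = 1.19 m/s.

V = 1.19 m/s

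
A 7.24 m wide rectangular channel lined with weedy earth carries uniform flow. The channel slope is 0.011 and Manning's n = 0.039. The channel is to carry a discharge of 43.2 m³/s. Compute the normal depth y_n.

Manning's equation rearranged: A R^(2/3) = nQ / (1·√S) = 0.039 × 43.2 / (√0.011) = 16.06.
Trying y = 1.39 m: A R^(2/3) = 10.09 — too small.
Trying y = 1.91 m: A R^(2/3) = 16.05 — ≈ 16.06.

y_n = 1.91 m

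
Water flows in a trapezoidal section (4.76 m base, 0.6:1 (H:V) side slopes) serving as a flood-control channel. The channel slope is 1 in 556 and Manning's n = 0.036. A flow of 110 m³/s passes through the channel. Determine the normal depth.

y_n = 5.89 m

Manning's equation rearranged: A R^(2/3) = nQ / (1·√S) = 0.036 × 110 / (√0.001799) = 93.38.
Try y = 6.61 m: A R^(2/3) = 116.2 — over.
Try y = 5.08 m: A R^(2/3) = 70.87 — short.
Try y = 5.89 m: A R^(2/3) = 93.34 — ≈ 93.38.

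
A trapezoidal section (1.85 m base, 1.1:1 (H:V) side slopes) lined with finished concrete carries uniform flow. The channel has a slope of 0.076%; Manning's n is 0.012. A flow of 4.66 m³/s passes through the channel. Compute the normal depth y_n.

y_n = 0.975 m

Manning's equation rearranged: A R^(2/3) = nQ / (1·√S) = 0.012 × 4.66 / (√0.00076) = 2.028.
Try y = 1.06 m: A R^(2/3) = 2.372 — over.
Try y = 0.876 m: A R^(2/3) = 1.661 — short.
Try y = 0.975 m: A R^(2/3) = 2.027 — close enough.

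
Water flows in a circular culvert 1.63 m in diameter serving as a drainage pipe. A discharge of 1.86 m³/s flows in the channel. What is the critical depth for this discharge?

y_c = 0.682 m

At critical depth, Q² T / (g A³) = 1, i.e. A³/T = Q²/g = 1.86²/9.81 = 0.3527.
Try y = 0.782 m: A³/T = 0.595 — too large.
Try y = 0.533 m: A³/T = 0.1364 — too small.
Try y = 0.682 m: A³/T = 0.3524 — matches.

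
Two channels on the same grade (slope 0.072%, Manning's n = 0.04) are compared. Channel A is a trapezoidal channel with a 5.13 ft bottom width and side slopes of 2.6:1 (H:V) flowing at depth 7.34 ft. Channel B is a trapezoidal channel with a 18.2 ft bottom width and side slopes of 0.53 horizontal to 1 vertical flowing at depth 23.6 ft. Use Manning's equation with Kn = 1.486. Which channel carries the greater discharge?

Channel A: With bottom width b = 5.13 ft and side slope z = 2.6: A = (b + zy)y = (5.13 + 2.6×7.34)×7.34 = 177.7 ft²; P = b + 2y√(1+z²) = 5.13 + 2×7.34×2.786 = 46.02 ft. Hydraulic radius R = A/P = 177.7/46.02 = 3.862 ft. Q_A = (1.486/0.04)·177.7·3.862^(2/3)·√0.00072 = 436.1 ft³/s.
Channel B: With bottom width b = 18.2 ft and side slope z = 0.53: A = (b + zy)y = (18.2 + 0.53×23.6)×23.6 = 724.7 ft²; P = b + 2y√(1+z²) = 18.2 + 2×23.6×1.132 = 71.62 ft. Hydraulic radius R = A/P = 724.7/71.62 = 10.12 ft. Q_B = (1.486/0.04)·724.7·10.12^(2/3)·√0.00072 = 3380 ft³/s.
Q_A = 436.1 ft³/s vs Q_B = 3380 ft³/s, so channel B carries more.

channel B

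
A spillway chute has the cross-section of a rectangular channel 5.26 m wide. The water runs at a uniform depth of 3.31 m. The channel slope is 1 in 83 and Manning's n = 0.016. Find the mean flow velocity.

V = 8.85 m/s

Flow area A = b·y = 5.26 × 3.31 = 17.41 m². Wetted perimeter P = b + 2y = 5.26 + 2×3.31 = 11.88 m.
Hydraulic radius R = A/P = 17.41/11.88 = 1.466 m.
From Manning's equation, V = (1/n) R^(2/3) S^(1/2) = (1/0.016) × 1.466^(2/3) × 0.01205^(1/2) = 8.85 m/s.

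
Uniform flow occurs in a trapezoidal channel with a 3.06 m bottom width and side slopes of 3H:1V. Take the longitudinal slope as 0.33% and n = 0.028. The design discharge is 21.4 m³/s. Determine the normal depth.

y_n = 1.49 m

Manning's equation rearranged: A R^(2/3) = nQ / (1·√S) = 0.028 × 21.4 / (√0.0033) = 10.43.
Trying y = 1.16 m: A R^(2/3) = 6.149 — short.
Trying y = 1.78 m: A R^(2/3) = 15.39 — over.
Trying y = 1.49 m: A R^(2/3) = 10.45 — ≈ 10.43.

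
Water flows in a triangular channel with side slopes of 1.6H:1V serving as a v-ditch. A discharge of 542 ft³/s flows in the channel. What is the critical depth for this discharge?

At critical depth, Q² T / (g A³) = 1, i.e. A³/T = Q²/g = 542²/32.2 = 9123.
At y = 6.72 ft: A³/T = 17540 — high.
At y = 5.05 ft: A³/T = 4204 — low.
At y = 5.9 ft: A³/T = 9151 — matches.

y_c = 5.9 ft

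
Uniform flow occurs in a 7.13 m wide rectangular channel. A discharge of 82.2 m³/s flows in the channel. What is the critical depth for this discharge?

For a rectangular channel, critical depth y_c = (q²/g)^(1/3) where q = Q/b = 82.2/7.13 = 11.53 m²/s.
So y_c = (11.53²/9.81)^(1/3) = 2.38 m.

y_c = 2.38 m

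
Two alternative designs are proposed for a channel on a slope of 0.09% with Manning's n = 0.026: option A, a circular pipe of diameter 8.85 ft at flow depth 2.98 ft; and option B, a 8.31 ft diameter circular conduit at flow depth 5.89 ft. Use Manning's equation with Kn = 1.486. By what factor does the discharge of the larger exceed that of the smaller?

Channel A: For a circular section of diameter D = 8.85 ft at depth y = 2.98 ft, the central angle is θ = 2 arccos(1 − 2y/D) = 2.476 rad. Then A = (D²/8)(θ − sin θ) = 18.2 ft² and P = Dθ/2 = 10.96 ft. Hydraulic radius R = A/P = 18.2/10.96 = 1.661 ft. Q_A = (1.486/0.026)·18.2·1.661^(2/3)·√0.0009 = 43.77 ft³/s.
Channel B: For a circular section of diameter D = 8.31 ft at depth y = 5.89 ft, the central angle is θ = 2 arccos(1 − 2y/D) = 4.003 rad. Then A = (D²/8)(θ − sin θ) = 41.11 ft² and P = Dθ/2 = 16.63 ft. Hydraulic radius R = A/P = 41.11/16.63 = 2.471 ft. Q_B = (1.486/0.026)·41.11·2.471^(2/3)·√0.0009 = 128.8 ft³/s.
The larger discharge is 128.8 ft³/s and the smaller is 43.77 ft³/s; the ratio is 2.94.

2.94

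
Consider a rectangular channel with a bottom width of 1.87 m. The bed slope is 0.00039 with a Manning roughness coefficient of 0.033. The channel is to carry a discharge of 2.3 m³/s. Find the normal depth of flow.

y_n = 2.63 m

Manning's equation rearranged: A R^(2/3) = nQ / (1·√S) = 0.033 × 2.3 / (√0.00039) = 3.843.
Try y = 3.21 m: A R^(2/3) = 4.84 — too large.
Try y = 2.63 m: A R^(2/3) = 3.839 — matches.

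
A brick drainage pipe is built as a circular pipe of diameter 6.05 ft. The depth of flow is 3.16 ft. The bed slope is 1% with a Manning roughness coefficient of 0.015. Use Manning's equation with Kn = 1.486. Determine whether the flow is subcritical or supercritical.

For a circular section of diameter D = 6.05 ft at depth y = 3.16 ft, the central angle is θ = 2 arccos(1 − 2y/D) = 3.231 rad. Then A = (D²/8)(θ − sin θ) = 15.19 ft² and P = Dθ/2 = 9.773 ft.
Hydraulic radius R = A/P = 15.19/9.773 = 1.554 ft.
V = (1.486/n) R^(2/3) √S = (1.486/0.015) × 1.554^(2/3) × √0.01 = 13.29 ft/s. Hydraulic depth D_h = A/T = 15.19/6.044 = 2.513 ft.
Froude number Fr = V/√(g·D_h) = 13.29/√(32.2×2.513) = 1.48, which is greater than 1, so the flow is supercritical.

supercritical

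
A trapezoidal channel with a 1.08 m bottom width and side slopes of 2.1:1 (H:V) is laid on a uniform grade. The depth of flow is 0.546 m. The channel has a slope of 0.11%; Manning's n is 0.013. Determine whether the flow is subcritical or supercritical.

With bottom width b = 1.08 m and side slope z = 2.1: A = (b + zy)y = (1.08 + 2.1×0.546)×0.546 = 1.216 m²; P = b + 2y√(1+z²) = 1.08 + 2×0.546×2.326 = 3.62 m.
Hydraulic radius R = A/P = 1.216/3.62 = 0.3358 m.
V = (1/n) R^(2/3) √S = (1/0.013) × 0.3358^(2/3) × √0.0011 = 1.233 m/s. Hydraulic depth D_h = A/T = 1.216/3.373 = 0.3604 m.
Froude number Fr = V/√(g·D_h) = 1.233/√(9.81×0.3604) = 0.656, which is less than 1, so the flow is subcritical.

subcritical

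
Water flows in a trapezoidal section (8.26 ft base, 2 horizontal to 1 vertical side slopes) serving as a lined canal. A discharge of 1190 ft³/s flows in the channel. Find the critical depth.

At critical depth, Q² T / (g A³) = 1, i.e. A³/T = Q²/g = 1190²/32.2 = 43980.
At y = 6.42 ft: A³/T = 73240 — over.
At y = 5.66 ft: A³/T = 44050 — matches.

y_c = 5.66 ft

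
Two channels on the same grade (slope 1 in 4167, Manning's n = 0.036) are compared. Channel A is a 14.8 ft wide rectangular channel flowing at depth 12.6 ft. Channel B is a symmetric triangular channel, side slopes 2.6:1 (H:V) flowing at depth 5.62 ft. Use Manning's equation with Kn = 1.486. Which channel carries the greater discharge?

Channel A: Flow area A = b·y = 14.8 × 12.6 = 186.5 ft². Wetted perimeter P = b + 2y = 14.8 + 2×12.6 = 40 ft. Hydraulic radius R = A/P = 186.5/40 = 4.662 ft. Q_A = (1.486/0.036)·186.5·4.662^(2/3)·√0.00024 = 332.8 ft³/s.
Channel B: For a triangular section with side slope z = 2.6: A = zy² = 2.6×5.62² = 82.12 ft²; P = 2y√(1+z²) = 2×5.62×2.786 = 31.31 ft. Hydraulic radius R = A/P = 82.12/31.31 = 2.623 ft. Q_B = (1.486/0.036)·82.12·2.623^(2/3)·√0.00024 = 99.87 ft³/s.
Q_A = 332.8 ft³/s vs Q_B = 99.87 ft³/s, so channel A carries more.

channel A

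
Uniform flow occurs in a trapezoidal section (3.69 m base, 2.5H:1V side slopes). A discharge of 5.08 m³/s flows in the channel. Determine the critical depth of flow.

y_c = 0.512 m

At critical depth, Q² T / (g A³) = 1, i.e. A³/T = Q²/g = 5.08²/9.81 = 2.631.
Try y = 0.443 m: A³/T = 1.626 — short.
Try y = 0.638 m: A³/T = 5.572 — over.
Try y = 0.512 m: A³/T = 2.636 — close enough.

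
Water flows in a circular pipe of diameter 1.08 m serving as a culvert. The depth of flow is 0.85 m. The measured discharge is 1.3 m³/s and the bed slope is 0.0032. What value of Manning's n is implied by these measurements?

n = 0.016

For a circular section of diameter D = 1.08 m at depth y = 0.85 m, the central angle is θ = 2 arccos(1 − 2y/D) = 4.365 rad. Then A = (D²/8)(θ − sin θ) = 0.7734 m² and P = Dθ/2 = 2.357 m.
Hydraulic radius R = A/P = 0.7734/2.357 = 0.3282 m.
Rearranging Manning's equation: n = (1/Q) A R^(2/3) S^(1/2) = (1/1.3) × 0.7734 × 0.3282^(2/3) × √0.0032 = 0.016.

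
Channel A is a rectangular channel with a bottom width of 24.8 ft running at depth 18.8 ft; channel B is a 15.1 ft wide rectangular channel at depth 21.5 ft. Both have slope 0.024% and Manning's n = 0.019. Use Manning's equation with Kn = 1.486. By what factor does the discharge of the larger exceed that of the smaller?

Channel A: Flow area A = b·y = 24.8 × 18.8 = 466.2 ft². Wetted perimeter P = b + 2y = 24.8 + 2×18.8 = 62.4 ft. Hydraulic radius R = A/P = 466.2/62.4 = 7.472 ft. Q_A = (1.486/0.019)·466.2·7.472^(2/3)·√0.00024 = 2159 ft³/s.
Channel B: Flow area A = b·y = 15.1 × 21.5 = 324.6 ft². Wetted perimeter P = b + 2y = 15.1 + 2×21.5 = 58.1 ft. Hydraulic radius R = A/P = 324.6/58.1 = 5.588 ft. Q_B = (1.486/0.019)·324.6·5.588^(2/3)·√0.00024 = 1239 ft³/s.
The larger discharge is 2159 ft³/s and the smaller is 1239 ft³/s; the ratio is 1.74.

1.74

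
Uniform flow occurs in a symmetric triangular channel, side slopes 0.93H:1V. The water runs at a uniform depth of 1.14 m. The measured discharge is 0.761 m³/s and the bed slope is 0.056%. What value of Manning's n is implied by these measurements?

n = 0.02

For a triangular section with side slope z = 0.93: A = zy² = 0.93×1.14² = 1.209 m²; P = 2y√(1+z²) = 2×1.14×1.366 = 3.114 m.
Hydraulic radius R = A/P = 1.209/3.114 = 0.3882 m.
Rearranging Manning's equation: n = (1/Q) A R^(2/3) S^(1/2) = (1/0.761) × 1.209 × 0.3882^(2/3) × √0.00056 = 0.02.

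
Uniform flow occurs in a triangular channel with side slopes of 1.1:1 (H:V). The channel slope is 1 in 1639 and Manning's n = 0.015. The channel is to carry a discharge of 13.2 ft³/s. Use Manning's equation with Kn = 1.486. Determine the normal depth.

Manning's equation rearranged: A R^(2/3) = nQ / (1.486·√S) = 0.015 × 13.2 / (1.486 × √0.0006101) = 5.394.
Trying y = 2.52 ft: A R^(2/3) = 6.667 — high.
Trying y = 2.33 ft: A R^(2/3) = 5.409 — matches.

y_n = 2.33 ft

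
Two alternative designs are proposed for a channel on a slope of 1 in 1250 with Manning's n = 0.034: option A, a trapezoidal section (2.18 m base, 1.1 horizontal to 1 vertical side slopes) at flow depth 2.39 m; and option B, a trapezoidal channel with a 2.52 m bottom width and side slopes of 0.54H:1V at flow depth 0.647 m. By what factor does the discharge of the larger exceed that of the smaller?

11.9

Channel A: With bottom width b = 2.18 m and side slope z = 1.1: A = (b + zy)y = (2.18 + 1.1×2.39)×2.39 = 11.49 m²; P = b + 2y√(1+z²) = 2.18 + 2×2.39×1.487 = 9.286 m. Hydraulic radius R = A/P = 11.49/9.286 = 1.238 m. Q_A = (1/0.034)·11.49·1.238^(2/3)·√0.0008 = 11.02 m³/s.
Channel B: With bottom width b = 2.52 m and side slope z = 0.54: A = (b + zy)y = (2.52 + 0.54×0.647)×0.647 = 1.856 m²; P = b + 2y√(1+z²) = 2.52 + 2×0.647×1.136 = 3.991 m. Hydraulic radius R = A/P = 1.856/3.991 = 0.4652 m. Q_B = (1/0.034)·1.856·0.4652^(2/3)·√0.0008 = 0.9272 m³/s.
The larger discharge is 11.02 m³/s and the smaller is 0.9272 m³/s; the ratio is 11.9.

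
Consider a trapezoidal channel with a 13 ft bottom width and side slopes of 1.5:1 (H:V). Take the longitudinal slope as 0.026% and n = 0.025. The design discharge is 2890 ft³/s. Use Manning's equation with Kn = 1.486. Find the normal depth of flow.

y_n = 17.6 ft

Manning's equation rearranged: A R^(2/3) = nQ / (1.486·√S) = 0.025 × 2890 / (1.486 × √0.00026) = 3015.
Trying y = 14.7 ft: A R^(2/3) = 2028 — too small.
Trying y = 21.4 ft: A R^(2/3) = 4688 — too large.
Trying y = 17.6 ft: A R^(2/3) = 3016 — close enough.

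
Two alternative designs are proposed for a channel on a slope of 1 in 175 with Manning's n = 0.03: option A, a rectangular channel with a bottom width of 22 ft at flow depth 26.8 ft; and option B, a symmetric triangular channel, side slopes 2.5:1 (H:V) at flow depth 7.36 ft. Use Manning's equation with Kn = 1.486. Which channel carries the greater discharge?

Channel A: Flow area A = b·y = 22 × 26.8 = 589.6 ft². Wetted perimeter P = b + 2y = 22 + 2×26.8 = 75.6 ft. Hydraulic radius R = A/P = 589.6/75.6 = 7.799 ft. Q_A = (1.486/0.03)·589.6·7.799^(2/3)·√0.005714 = 8682 ft³/s.
Channel B: For a triangular section with side slope z = 2.5: A = zy² = 2.5×7.36² = 135.4 ft²; P = 2y√(1+z²) = 2×7.36×2.693 = 39.63 ft. Hydraulic radius R = A/P = 135.4/39.63 = 3.417 ft. Q_B = (1.486/0.03)·135.4·3.417^(2/3)·√0.005714 = 1150 ft³/s.
Q_A = 8682 ft³/s vs Q_B = 1150 ft³/s, so channel A carries more.

channel A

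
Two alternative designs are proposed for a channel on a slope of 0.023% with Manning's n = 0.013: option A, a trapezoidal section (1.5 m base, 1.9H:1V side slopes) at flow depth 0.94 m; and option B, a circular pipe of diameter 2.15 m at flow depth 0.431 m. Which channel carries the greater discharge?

channel A

Channel A: With bottom width b = 1.5 m and side slope z = 1.9: A = (b + zy)y = (1.5 + 1.9×0.94)×0.94 = 3.089 m²; P = b + 2y√(1+z²) = 1.5 + 2×0.94×2.147 = 5.537 m. Hydraulic radius R = A/P = 3.089/5.537 = 0.5579 m. Q_A = (1/0.013)·3.089·0.5579^(2/3)·√0.00023 = 2.442 m³/s.
Channel B: For a circular section of diameter D = 2.15 m at depth y = 0.431 m, the central angle is θ = 2 arccos(1 − 2y/D) = 1.857 rad. Then A = (D²/8)(θ − sin θ) = 0.5186 m² and P = Dθ/2 = 1.996 m. Hydraulic radius R = A/P = 0.5186/1.996 = 0.2598 m. Q_B = (1/0.013)·0.5186·0.2598^(2/3)·√0.00023 = 0.2463 m³/s.
Q_A = 2.442 m³/s vs Q_B = 0.2463 m³/s, so channel A carries more.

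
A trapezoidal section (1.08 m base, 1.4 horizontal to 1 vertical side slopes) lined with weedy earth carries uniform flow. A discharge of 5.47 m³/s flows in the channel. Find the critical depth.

At critical depth, Q² T / (g A³) = 1, i.e. A³/T = Q²/g = 5.47²/9.81 = 3.05.
Trying y = 0.733 m: A³/T = 1.175 — too small.
Trying y = 1.15 m: A³/T = 6.885 — too large.
Trying y = 0.938 m: A³/T = 3.052 — ≈ 3.05.

y_c = 0.938 m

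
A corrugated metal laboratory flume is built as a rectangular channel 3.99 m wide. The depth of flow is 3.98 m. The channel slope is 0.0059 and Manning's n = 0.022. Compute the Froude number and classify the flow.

subcritical

Flow area A = b·y = 3.99 × 3.98 = 15.88 m². Wetted perimeter P = b + 2y = 3.99 + 2×3.98 = 11.95 m.
Hydraulic radius R = A/P = 15.88/11.95 = 1.329 m.
V = (1/n) R^(2/3) √S = (1/0.022) × 1.329^(2/3) × √0.0059 = 4.22 m/s. Hydraulic depth D_h = A/T = 15.88/3.99 = 3.98 m.
Froude number Fr = V/√(g·D_h) = 4.22/√(9.81×3.98) = 0.675, which is less than 1, so the flow is subcritical.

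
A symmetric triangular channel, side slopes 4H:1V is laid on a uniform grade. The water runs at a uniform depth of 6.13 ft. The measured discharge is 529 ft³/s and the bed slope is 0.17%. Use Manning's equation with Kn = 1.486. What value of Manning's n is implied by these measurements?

For a triangular section with side slope z = 4: A = zy² = 4×6.13² = 150.3 ft²; P = 2y√(1+z²) = 2×6.13×4.123 = 50.55 ft.
Hydraulic radius R = A/P = 150.3/50.55 = 2.973 ft.
Rearranging Manning's equation: n = (1.486/Q) A R^(2/3) S^(1/2) = (1.486/529) × 150.3 × 2.973^(2/3) × √0.0017 = 0.036.

n = 0.036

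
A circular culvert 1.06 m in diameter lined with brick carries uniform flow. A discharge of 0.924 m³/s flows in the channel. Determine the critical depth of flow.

At critical depth, Q² T / (g A³) = 1, i.e. A³/T = Q²/g = 0.924²/9.81 = 0.08703.
Trying y = 0.681 m: A³/T = 0.2116 — too large.
Trying y = 0.484 m: A³/T = 0.05728 — too small.
Trying y = 0.54 m: A³/T = 0.08704 — matches.

y_c = 0.54 m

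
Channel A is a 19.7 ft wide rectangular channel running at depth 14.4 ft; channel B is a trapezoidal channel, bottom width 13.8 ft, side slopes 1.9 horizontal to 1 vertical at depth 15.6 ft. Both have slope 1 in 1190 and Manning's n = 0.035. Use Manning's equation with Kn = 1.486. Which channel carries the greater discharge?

Channel A: Flow area A = b·y = 19.7 × 14.4 = 283.7 ft². Wetted perimeter P = b + 2y = 19.7 + 2×14.4 = 48.5 ft. Hydraulic radius R = A/P = 283.7/48.5 = 5.849 ft. Q_A = (1.486/0.035)·283.7·5.849^(2/3)·√0.0008403 = 1133 ft³/s.
Channel B: With bottom width b = 13.8 ft and side slope z = 1.9: A = (b + zy)y = (13.8 + 1.9×15.6)×15.6 = 677.7 ft²; P = b + 2y√(1+z²) = 13.8 + 2×15.6×2.147 = 80.79 ft. Hydraulic radius R = A/P = 677.7/80.79 = 8.388 ft. Q_B = (1.486/0.035)·677.7·8.388^(2/3)·√0.0008403 = 3443 ft³/s.
Q_A = 1133 ft³/s vs Q_B = 3443 ft³/s, so channel B carries more.

channel B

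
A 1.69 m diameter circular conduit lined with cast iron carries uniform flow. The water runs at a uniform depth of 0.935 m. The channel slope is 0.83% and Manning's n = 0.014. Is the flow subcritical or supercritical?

For a circular section of diameter D = 1.69 m at depth y = 0.935 m, the central angle is θ = 2 arccos(1 − 2y/D) = 3.355 rad. Then A = (D²/8)(θ − sin θ) = 1.273 m² and P = Dθ/2 = 2.835 m.
Hydraulic radius R = A/P = 1.273/2.835 = 0.4492 m.
V = (1/n) R^(2/3) √S = (1/0.014) × 0.4492^(2/3) × √0.0083 = 3.817 m/s. Hydraulic depth D_h = A/T = 1.273/1.68 = 0.7578 m.
Froude number Fr = V/√(g·D_h) = 3.817/√(9.81×0.7578) = 1.4, which is greater than 1, so the flow is supercritical.

supercritical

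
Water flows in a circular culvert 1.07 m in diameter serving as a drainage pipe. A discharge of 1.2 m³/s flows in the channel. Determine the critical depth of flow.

At critical depth, Q² T / (g A³) = 1, i.e. A³/T = Q²/g = 1.2²/9.81 = 0.1468.
Trying y = 0.43 m: A³/T = 0.0368 — low.
Trying y = 0.702 m: A³/T = 0.2406 — high.
Trying y = 0.617 m: A³/T = 0.1465 — close enough.

y_c = 0.617 m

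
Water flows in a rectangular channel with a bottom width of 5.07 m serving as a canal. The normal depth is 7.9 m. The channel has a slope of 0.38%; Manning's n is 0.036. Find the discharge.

Flow area A = b·y = 5.07 × 7.9 = 40.05 m². Wetted perimeter P = b + 2y = 5.07 + 2×7.9 = 20.87 m.
Hydraulic radius R = A/P = 40.05/20.87 = 1.919 m.
Manning's equation: Q = (1/n) A R^(2/3) S^(1/2) = (1/0.036) × 40.05 × 1.919^(2/3) × 0.0038^(1/2) = 106 m³/s.

Q = 106 m³/s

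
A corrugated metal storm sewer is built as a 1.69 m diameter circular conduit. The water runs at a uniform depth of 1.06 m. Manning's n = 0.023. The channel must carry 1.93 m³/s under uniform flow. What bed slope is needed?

S = 0.00239

For a circular section of diameter D = 1.69 m at depth y = 1.06 m, the central angle is θ = 2 arccos(1 − 2y/D) = 3.656 rad. Then A = (D²/8)(θ − sin θ) = 1.481 m² and P = Dθ/2 = 3.089 m.
Hydraulic radius R = A/P = 1.481/3.089 = 0.4794 m.
From Manning's equation, S = [nQ / (1 A R^(2/3))]² = [0.023 × 1.93 / (1 × 1.481 × 0.4794^(2/3))]² = 0.00239.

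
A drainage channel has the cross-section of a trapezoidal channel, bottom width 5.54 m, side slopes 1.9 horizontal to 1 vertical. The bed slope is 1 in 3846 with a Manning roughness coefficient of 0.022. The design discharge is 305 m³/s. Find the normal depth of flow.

y_n = 7.89 m

Manning's equation rearranged: A R^(2/3) = nQ / (1·√S) = 0.022 × 305 / (√0.00026) = 416.1.
At y = 9.23 m: A R^(2/3) = 598.9 — high.
At y = 7.06 m: A R^(2/3) = 322 — low.
At y = 7.89 m: A R^(2/3) = 415.6 — close enough.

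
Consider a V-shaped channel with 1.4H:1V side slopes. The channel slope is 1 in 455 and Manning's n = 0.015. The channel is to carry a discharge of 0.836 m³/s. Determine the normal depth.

y_n = 0.673 m

Manning's equation rearranged: A R^(2/3) = nQ / (1·√S) = 0.015 × 0.836 / (√0.002198) = 0.2675.
Try y = 0.557 m: A R^(2/3) = 0.1615 — too small.
Try y = 0.673 m: A R^(2/3) = 0.2674 — ≈ 0.2675.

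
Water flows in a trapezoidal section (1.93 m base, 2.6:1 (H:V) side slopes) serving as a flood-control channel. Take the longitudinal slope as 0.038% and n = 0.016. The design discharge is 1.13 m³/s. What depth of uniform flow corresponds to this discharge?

Manning's equation rearranged: A R^(2/3) = nQ / (1·√S) = 0.016 × 1.13 / (√0.00038) = 0.9275.
Trying y = 0.655 m: A R^(2/3) = 1.348 — over.
Trying y = 0.424 m: A R^(2/3) = 0.5756 — short.
Trying y = 0.543 m: A R^(2/3) = 0.9288 — ≈ 0.9275.

y_n = 0.543 m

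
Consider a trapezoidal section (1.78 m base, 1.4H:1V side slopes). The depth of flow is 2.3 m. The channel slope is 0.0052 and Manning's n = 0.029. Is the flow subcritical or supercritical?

subcritical

With bottom width b = 1.78 m and side slope z = 1.4: A = (b + zy)y = (1.78 + 1.4×2.3)×2.3 = 11.5 m²; P = b + 2y√(1+z²) = 1.78 + 2×2.3×1.72 = 9.694 m.
Hydraulic radius R = A/P = 11.5/9.694 = 1.186 m.
V = (1/n) R^(2/3) √S = (1/0.029) × 1.186^(2/3) × √0.0052 = 2.787 m/s. Hydraulic depth D_h = A/T = 11.5/8.22 = 1.399 m.
Froude number Fr = V/√(g·D_h) = 2.787/√(9.81×1.399) = 0.752, which is less than 1, so the flow is subcritical.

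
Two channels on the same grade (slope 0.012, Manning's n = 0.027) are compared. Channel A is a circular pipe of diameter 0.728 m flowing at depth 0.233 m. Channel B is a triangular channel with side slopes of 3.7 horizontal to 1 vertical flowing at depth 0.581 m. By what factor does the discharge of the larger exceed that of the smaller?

18

Channel A: For a circular section of diameter D = 0.728 m at depth y = 0.233 m, the central angle is θ = 2 arccos(1 − 2y/D) = 2.405 rad. Then A = (D²/8)(θ − sin θ) = 0.1149 m² and P = Dθ/2 = 0.8755 m. Hydraulic radius R = A/P = 0.1149/0.8755 = 0.1312 m. Q_A = (1/0.027)·0.1149·0.1312^(2/3)·√0.012 = 0.1203 m³/s.
Channel B: For a triangular section with side slope z = 3.7: A = zy² = 3.7×0.581² = 1.249 m²; P = 2y√(1+z²) = 2×0.581×3.833 = 4.454 m. Hydraulic radius R = A/P = 1.249/4.454 = 0.2804 m. Q_B = (1/0.027)·1.249·0.2804^(2/3)·√0.012 = 2.171 m³/s.
The larger discharge is 2.171 m³/s and the smaller is 0.1203 m³/s; the ratio is 18.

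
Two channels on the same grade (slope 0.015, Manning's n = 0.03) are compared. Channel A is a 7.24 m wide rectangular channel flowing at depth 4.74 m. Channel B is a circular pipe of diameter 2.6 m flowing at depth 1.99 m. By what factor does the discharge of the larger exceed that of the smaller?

14.9

Channel A: Flow area A = b·y = 7.24 × 4.74 = 34.32 m². Wetted perimeter P = b + 2y = 7.24 + 2×4.74 = 16.72 m. Hydraulic radius R = A/P = 34.32/16.72 = 2.052 m. Q_A = (1/0.03)·34.32·2.052^(2/3)·√0.015 = 226.3 m³/s.
Channel B: For a circular section of diameter D = 2.6 m at depth y = 1.99 m, the central angle is θ = 2 arccos(1 − 2y/D) = 4.261 rad. Then A = (D²/8)(θ − sin θ) = 4.36 m² and P = Dθ/2 = 5.539 m. Hydraulic radius R = A/P = 4.36/5.539 = 0.7873 m. Q_B = (1/0.03)·4.36·0.7873^(2/3)·√0.015 = 15.18 m³/s.
The larger discharge is 226.3 m³/s and the smaller is 15.18 m³/s; the ratio is 14.9.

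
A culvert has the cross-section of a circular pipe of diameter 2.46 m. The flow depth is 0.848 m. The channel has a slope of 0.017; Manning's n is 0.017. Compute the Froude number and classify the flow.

supercritical

For a circular section of diameter D = 2.46 m at depth y = 0.848 m, the central angle is θ = 2 arccos(1 − 2y/D) = 2.51 rad. Then A = (D²/8)(θ − sin θ) = 1.452 m² and P = Dθ/2 = 3.087 m.
Hydraulic radius R = A/P = 1.452/3.087 = 0.4703 m.
V = (1/n) R^(2/3) √S = (1/0.017) × 0.4703^(2/3) × √0.017 = 4.639 m/s. Hydraulic depth D_h = A/T = 1.452/2.338 = 0.621 m.
Froude number Fr = V/√(g·D_h) = 4.639/√(9.81×0.621) = 1.88, which is greater than 1, so the flow is supercritical.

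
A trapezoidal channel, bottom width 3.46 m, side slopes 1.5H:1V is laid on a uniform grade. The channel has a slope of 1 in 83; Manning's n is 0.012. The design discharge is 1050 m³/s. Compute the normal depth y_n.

Manning's equation rearranged: A R^(2/3) = nQ / (1·√S) = 0.012 × 1050 / (√0.01205) = 114.8.
At y = 6.16 m: A R^(2/3) = 164.4 — high.
At y = 4.61 m: A R^(2/3) = 85.3 — low.
At y = 5.26 m: A R^(2/3) = 114.7 — ≈ 114.8.

y_n = 5.26 m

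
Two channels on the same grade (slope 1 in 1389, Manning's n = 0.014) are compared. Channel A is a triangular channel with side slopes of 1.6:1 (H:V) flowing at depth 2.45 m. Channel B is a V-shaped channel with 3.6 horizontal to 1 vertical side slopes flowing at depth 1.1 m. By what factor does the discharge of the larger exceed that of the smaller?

3.45

Channel A: For a triangular section with side slope z = 1.6: A = zy² = 1.6×2.45² = 9.604 m²; P = 2y√(1+z²) = 2×2.45×1.887 = 9.245 m. Hydraulic radius R = A/P = 9.604/9.245 = 1.039 m. Q_A = (1/0.014)·9.604·1.039^(2/3)·√0.0007199 = 18.88 m³/s.
Channel B: For a triangular section with side slope z = 3.6: A = zy² = 3.6×1.1² = 4.356 m²; P = 2y√(1+z²) = 2×1.1×3.736 = 8.22 m. Hydraulic radius R = A/P = 4.356/8.22 = 0.5299 m. Q_B = (1/0.014)·4.356·0.5299^(2/3)·√0.0007199 = 5.467 m³/s.
The larger discharge is 18.88 m³/s and the smaller is 5.467 m³/s; the ratio is 3.45.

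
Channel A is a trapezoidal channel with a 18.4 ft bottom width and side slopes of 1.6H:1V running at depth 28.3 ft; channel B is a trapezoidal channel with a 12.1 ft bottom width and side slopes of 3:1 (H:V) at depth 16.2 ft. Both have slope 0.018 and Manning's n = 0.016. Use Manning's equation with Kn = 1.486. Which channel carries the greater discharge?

Channel A: With bottom width b = 18.4 ft and side slope z = 1.6: A = (b + zy)y = (18.4 + 1.6×28.3)×28.3 = 1802 ft²; P = b + 2y√(1+z²) = 18.4 + 2×28.3×1.887 = 125.2 ft. Hydraulic radius R = A/P = 1802/125.2 = 14.39 ft. Q_A = (1.486/0.016)·1802·14.39^(2/3)·√0.018 = 132900 ft³/s.
Channel B: With bottom width b = 12.1 ft and side slope z = 3: A = (b + zy)y = (12.1 + 3×16.2)×16.2 = 983.3 ft²; P = b + 2y√(1+z²) = 12.1 + 2×16.2×3.162 = 114.6 ft. Hydraulic radius R = A/P = 983.3/114.6 = 8.584 ft. Q_B = (1.486/0.016)·983.3·8.584^(2/3)·√0.018 = 51370 ft³/s.
Q_A = 132900 ft³/s vs Q_B = 51370 ft³/s, so channel A carries more.

channel A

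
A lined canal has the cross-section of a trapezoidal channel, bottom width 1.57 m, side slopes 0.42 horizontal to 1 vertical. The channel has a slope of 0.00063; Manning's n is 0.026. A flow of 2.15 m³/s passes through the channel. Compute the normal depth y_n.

Manning's equation rearranged: A R^(2/3) = nQ / (1·√S) = 0.026 × 2.15 / (√0.00063) = 2.227.
At y = 1.13 m: A R^(2/3) = 1.597 — short.
At y = 1.67 m: A R^(2/3) = 3.077 — over.
At y = 1.38 m: A R^(2/3) = 2.226 — ≈ 2.227.

y_n = 1.38 m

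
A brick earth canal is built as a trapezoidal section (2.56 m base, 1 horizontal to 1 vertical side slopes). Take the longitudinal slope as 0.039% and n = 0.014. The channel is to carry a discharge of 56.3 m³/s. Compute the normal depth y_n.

Manning's equation rearranged: A R^(2/3) = nQ / (1·√S) = 0.014 × 56.3 / (√0.00039) = 39.91.
Try y = 4.52 m: A R^(2/3) = 52.24 — high.
Try y = 3.45 m: A R^(2/3) = 29.34 — low.
Try y = 3.99 m: A R^(2/3) = 39.92 — matches.

y_n = 3.99 m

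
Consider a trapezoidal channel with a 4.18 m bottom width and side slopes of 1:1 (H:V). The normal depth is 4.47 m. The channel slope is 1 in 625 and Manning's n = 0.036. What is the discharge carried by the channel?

Q = 74.8 m³/s

With bottom width b = 4.18 m and side slope z = 1: A = (b + zy)y = (4.18 + 1×4.47)×4.47 = 38.67 m²; P = b + 2y√(1+z²) = 4.18 + 2×4.47×1.414 = 16.82 m.
Hydraulic radius R = A/P = 38.67/16.82 = 2.298 m.
Manning's equation: Q = (1/n) A R^(2/3) S^(1/2) = (1/0.036) × 38.67 × 2.298^(2/3) × 0.0016^(1/2) = 74.8 m³/s.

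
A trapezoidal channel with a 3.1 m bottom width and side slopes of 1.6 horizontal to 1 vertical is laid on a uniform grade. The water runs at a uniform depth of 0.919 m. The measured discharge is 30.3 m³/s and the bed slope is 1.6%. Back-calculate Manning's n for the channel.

With bottom width b = 3.1 m and side slope z = 1.6: A = (b + zy)y = (3.1 + 1.6×0.919)×0.919 = 4.2 m²; P = b + 2y√(1+z²) = 3.1 + 2×0.919×1.887 = 6.568 m.
Hydraulic radius R = A/P = 4.2/6.568 = 0.6395 m.
Rearranging Manning's equation: n = (1/Q) A R^(2/3) S^(1/2) = (1/30.3) × 4.2 × 0.6395^(2/3) × √0.016 = 0.013.

n = 0.013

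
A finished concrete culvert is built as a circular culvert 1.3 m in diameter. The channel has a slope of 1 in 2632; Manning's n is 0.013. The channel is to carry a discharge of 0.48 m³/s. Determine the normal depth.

Manning's equation rearranged: A R^(2/3) = nQ / (1·√S) = 0.013 × 0.48 / (√0.0003799) = 0.3201.
Trying y = 0.566 m: A R^(2/3) = 0.2465 — short.
Trying y = 0.658 m: A R^(2/3) = 0.3203 — close enough.

y_n = 0.658 m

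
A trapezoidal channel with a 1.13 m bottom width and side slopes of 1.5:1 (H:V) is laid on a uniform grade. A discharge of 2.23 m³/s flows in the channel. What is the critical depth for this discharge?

At critical depth, Q² T / (g A³) = 1, i.e. A³/T = Q²/g = 2.23²/9.81 = 0.5069.
Try y = 0.688 m: A³/T = 1.03 — too large.
Try y = 0.495 m: A³/T = 0.3045 — too small.
Try y = 0.569 m: A³/T = 0.5067 — ≈ 0.5069.

y_c = 0.569 m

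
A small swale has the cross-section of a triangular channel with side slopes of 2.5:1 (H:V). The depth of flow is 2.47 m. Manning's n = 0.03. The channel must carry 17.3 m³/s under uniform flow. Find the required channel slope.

S = 0.000965

For a triangular section with side slope z = 2.5: A = zy² = 2.5×2.47² = 15.25 m²; P = 2y√(1+z²) = 2×2.47×2.693 = 13.3 m.
Hydraulic radius R = A/P = 15.25/13.3 = 1.147 m.
From Manning's equation, S = [nQ / (1 A R^(2/3))]² = [0.03 × 17.3 / (1 × 15.25 × 1.147^(2/3))]² = 0.000965.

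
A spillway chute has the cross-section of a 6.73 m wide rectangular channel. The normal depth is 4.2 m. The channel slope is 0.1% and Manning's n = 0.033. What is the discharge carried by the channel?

Q = 41.1 m³/s

Flow area A = b·y = 6.73 × 4.2 = 28.27 m². Wetted perimeter P = b + 2y = 6.73 + 2×4.2 = 15.13 m.
Hydraulic radius R = A/P = 28.27/15.13 = 1.868 m.
Manning's equation: Q = (1/n) A R^(2/3) S^(1/2) = (1/0.033) × 28.27 × 1.868^(2/3) × 0.001^(1/2) = 41.1 m³/s.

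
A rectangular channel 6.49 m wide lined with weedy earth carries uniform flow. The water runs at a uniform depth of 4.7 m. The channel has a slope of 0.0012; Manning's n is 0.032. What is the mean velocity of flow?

Flow area A = b·y = 6.49 × 4.7 = 30.5 m². Wetted perimeter P = b + 2y = 6.49 + 2×4.7 = 15.89 m.
Hydraulic radius R = A/P = 30.5/15.89 = 1.92 m.
From Manning's equation, V = (1/n) R^(2/3) S^(1/2) = (1/0.032) × 1.92^(2/3) × 0.0012^(1/2) = 1.67 m/s.

V = 1.67 m/s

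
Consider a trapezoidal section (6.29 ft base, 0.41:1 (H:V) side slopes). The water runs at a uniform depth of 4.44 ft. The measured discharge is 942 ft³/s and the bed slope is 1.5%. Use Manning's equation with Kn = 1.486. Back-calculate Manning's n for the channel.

With bottom width b = 6.29 ft and side slope z = 0.41: A = (b + zy)y = (6.29 + 0.41×4.44)×4.44 = 36.01 ft²; P = b + 2y√(1+z²) = 6.29 + 2×4.44×1.081 = 15.89 ft.
Hydraulic radius R = A/P = 36.01/15.89 = 2.267 ft.
Rearranging Manning's equation: n = (1.486/Q) A R^(2/3) S^(1/2) = (1.486/942) × 36.01 × 2.267^(2/3) × √0.015 = 0.012.

n = 0.012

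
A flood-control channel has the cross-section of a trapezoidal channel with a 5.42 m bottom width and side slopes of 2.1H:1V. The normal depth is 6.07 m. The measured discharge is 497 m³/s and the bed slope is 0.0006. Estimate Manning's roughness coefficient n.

n = 0.012

With bottom width b = 5.42 m and side slope z = 2.1: A = (b + zy)y = (5.42 + 2.1×6.07)×6.07 = 110.3 m²; P = b + 2y√(1+z²) = 5.42 + 2×6.07×2.326 = 33.66 m.
Hydraulic radius R = A/P = 110.3/33.66 = 3.276 m.
Rearranging Manning's equation: n = (1/Q) A R^(2/3) S^(1/2) = (1/497) × 110.3 × 3.276^(2/3) × √0.0006 = 0.012.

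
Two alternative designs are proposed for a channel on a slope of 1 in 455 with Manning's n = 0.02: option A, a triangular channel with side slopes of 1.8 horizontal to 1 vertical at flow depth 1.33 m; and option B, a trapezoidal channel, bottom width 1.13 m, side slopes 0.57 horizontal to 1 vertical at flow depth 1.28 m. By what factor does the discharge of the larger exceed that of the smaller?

Channel A: For a triangular section with side slope z = 1.8: A = zy² = 1.8×1.33² = 3.184 m²; P = 2y√(1+z²) = 2×1.33×2.059 = 5.477 m. Hydraulic radius R = A/P = 3.184/5.477 = 0.5813 m. Q_A = (1/0.02)·3.184·0.5813^(2/3)·√0.002198 = 5.199 m³/s.
Channel B: With bottom width b = 1.13 m and side slope z = 0.57: A = (b + zy)y = (1.13 + 0.57×1.28)×1.28 = 2.38 m²; P = b + 2y√(1+z²) = 1.13 + 2×1.28×1.151 = 4.077 m. Hydraulic radius R = A/P = 2.38/4.077 = 0.5839 m. Q_B = (1/0.02)·2.38·0.5839^(2/3)·√0.002198 = 3.898 m³/s.
The larger discharge is 5.199 m³/s and the smaller is 3.898 m³/s; the ratio is 1.33.

1.33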